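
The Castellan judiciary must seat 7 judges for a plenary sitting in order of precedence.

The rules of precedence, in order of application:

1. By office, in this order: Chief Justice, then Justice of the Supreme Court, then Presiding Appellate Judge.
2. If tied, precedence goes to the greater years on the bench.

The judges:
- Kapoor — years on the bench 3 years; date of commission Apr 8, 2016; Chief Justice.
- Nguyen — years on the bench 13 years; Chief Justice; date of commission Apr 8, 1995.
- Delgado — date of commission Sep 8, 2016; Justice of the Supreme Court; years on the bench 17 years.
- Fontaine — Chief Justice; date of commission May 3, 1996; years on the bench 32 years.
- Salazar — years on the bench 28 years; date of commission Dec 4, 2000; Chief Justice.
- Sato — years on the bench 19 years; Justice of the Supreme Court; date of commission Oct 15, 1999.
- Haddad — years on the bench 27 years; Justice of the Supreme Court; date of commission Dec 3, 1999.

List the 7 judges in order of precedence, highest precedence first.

By office: Fontaine, Salazar, Nguyen and Kapoor (Chief Justice); then Haddad, Sato and Delgado (Justice of the Supreme Court).
Among Fontaine, Salazar, Nguyen and Kapoor, by years on the bench (higher first): Fontaine (32 years) before Salazar (28 years) before Nguyen (13 years) before Kapoor (3 years).
Among Haddad, Sato and Delgado, by years on the bench (higher first): Haddad (27 years) before Sato (19 years) before Delgado (17 years).
Full order: Fontaine, Salazar, Nguyen, Kapoor, Haddad, Sato, Delgado.

Fontaine, Salazar, Nguyen, Kapoor, Haddad, Sato, Delgado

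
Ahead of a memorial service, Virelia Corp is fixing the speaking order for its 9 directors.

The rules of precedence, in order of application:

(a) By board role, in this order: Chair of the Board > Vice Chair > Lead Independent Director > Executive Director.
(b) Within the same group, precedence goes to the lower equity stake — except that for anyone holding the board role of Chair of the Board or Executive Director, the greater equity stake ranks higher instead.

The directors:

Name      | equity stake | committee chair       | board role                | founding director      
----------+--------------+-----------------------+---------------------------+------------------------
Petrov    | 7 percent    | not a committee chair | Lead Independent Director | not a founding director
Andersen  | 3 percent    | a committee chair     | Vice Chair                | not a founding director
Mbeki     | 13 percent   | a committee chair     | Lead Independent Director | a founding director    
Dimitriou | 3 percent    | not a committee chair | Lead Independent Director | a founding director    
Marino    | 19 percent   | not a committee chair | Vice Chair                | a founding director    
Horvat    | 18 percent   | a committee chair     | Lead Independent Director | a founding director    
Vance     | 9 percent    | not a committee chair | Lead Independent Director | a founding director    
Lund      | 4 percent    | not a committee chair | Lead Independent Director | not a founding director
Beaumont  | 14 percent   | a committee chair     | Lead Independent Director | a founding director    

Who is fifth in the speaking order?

By board role: Andersen and Marino (Vice Chair); then Dimitriou, Lund, Petrov, Vance, Mbeki, Beaumont and Horvat (Lead Independent Director).
Among Andersen and Marino, by equity stake (lower first): Andersen (3 percent) before Marino (19 percent).
Among Dimitriou, Lund, Petrov, Vance, Mbeki, Beaumont and Horvat, by equity stake (lower first): Dimitriou (3 percent) before Lund (4 percent) before Petrov (7 percent) before Vance (9 percent) before Mbeki (13 percent) before Beaumont (14 percent) before Horvat (18 percent).
Order: Andersen, Marino, Dimitriou, Lund, Petrov, Vance, Mbeki, Beaumont, Horvat.

Petrov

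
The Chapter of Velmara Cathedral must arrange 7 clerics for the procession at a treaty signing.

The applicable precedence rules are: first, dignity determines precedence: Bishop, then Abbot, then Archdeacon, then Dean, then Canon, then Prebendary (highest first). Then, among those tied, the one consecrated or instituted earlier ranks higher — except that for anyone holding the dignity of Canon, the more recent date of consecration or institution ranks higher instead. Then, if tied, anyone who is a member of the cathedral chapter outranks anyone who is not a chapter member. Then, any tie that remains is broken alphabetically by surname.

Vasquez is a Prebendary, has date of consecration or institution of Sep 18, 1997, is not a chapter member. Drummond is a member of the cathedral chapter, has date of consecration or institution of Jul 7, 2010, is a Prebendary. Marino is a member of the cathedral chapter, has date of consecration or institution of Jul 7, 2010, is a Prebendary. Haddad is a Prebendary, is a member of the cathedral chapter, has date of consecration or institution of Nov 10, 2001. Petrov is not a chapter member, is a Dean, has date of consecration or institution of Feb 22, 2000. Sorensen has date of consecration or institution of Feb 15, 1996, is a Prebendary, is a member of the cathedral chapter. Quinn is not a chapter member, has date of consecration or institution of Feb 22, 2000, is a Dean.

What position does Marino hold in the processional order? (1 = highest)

By dignity: Petrov and Quinn (Dean); then Sorensen, Vasquez, Haddad, Drummond and Marino (Prebendary).
Petrov and Quinn both have date of consecration or institution Feb 22, 2000, so the next rule applies.
Petrov and Quinn are each not a chapter member, so the next rule applies.
Among Petrov and Quinn, alphabetically by surname: Petrov before Quinn.
Among Sorensen, Vasquez, Haddad, Drummond and Marino, by date of consecration or institution (earlier first): Sorensen (Feb 15, 1996) before Vasquez (Sep 18, 1997) before Haddad (Nov 10, 2001) before Drummond and Marino (Jul 7, 2010).
Drummond and Marino are each a member of the cathedral chapter, so the next rule applies.
Among Drummond and Marino, alphabetically by surname: Drummond before Marino.
Order: Petrov, Quinn, Sorensen, Vasquez, Haddad, Drummond, Marino. So position 7.

7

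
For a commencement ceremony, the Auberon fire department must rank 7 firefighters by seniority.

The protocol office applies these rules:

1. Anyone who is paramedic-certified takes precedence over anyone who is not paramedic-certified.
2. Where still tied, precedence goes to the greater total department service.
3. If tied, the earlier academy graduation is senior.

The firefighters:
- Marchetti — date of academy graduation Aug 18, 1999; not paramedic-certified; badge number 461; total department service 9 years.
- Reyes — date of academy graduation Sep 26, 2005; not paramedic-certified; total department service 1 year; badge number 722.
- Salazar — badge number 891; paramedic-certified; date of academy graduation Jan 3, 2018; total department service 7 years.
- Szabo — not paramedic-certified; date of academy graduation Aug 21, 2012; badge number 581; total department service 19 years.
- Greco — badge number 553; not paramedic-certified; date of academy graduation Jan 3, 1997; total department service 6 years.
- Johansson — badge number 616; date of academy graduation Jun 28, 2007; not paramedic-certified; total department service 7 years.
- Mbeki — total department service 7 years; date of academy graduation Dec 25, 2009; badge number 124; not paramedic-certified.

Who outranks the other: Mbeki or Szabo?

By the first rule: Salazar (paramedic-certified); then Szabo, Marchetti, Johansson, Mbeki, Greco and Reyes (each not paramedic-certified).
Among Szabo, Marchetti, Johansson, Mbeki, Greco and Reyes, by total department service (higher first): Szabo (19 years) before Marchetti (9 years) before Johansson and Mbeki (7 years) before Greco (6 years) before Reyes (1 year).
Among Johansson and Mbeki, by date of academy graduation (earlier first): Johansson (Jun 28, 2007) before Mbeki (Dec 25, 2009).
So Szabo takes precedence.

Szabo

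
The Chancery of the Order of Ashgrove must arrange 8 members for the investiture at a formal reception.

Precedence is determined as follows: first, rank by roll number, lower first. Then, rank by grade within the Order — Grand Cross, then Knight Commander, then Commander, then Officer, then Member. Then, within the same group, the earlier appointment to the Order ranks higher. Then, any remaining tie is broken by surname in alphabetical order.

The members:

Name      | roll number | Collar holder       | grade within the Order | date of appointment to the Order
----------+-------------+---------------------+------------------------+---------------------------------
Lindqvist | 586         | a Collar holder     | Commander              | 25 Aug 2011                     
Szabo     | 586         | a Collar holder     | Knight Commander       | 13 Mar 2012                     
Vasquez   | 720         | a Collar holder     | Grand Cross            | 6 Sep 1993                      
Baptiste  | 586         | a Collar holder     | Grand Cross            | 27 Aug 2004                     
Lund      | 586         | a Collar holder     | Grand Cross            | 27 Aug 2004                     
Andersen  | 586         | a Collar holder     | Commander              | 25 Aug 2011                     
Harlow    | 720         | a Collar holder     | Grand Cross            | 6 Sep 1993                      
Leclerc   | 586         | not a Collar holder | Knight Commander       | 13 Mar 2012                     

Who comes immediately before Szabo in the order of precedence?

By roll number (lower first): Baptiste, Lund, Leclerc, Szabo, Andersen and Lindqvist (each 586); then Harlow and Vasquez (both 720).
Among Baptiste, Lund, Leclerc, Szabo, Andersen and Lindqvist, by grade within the Order: Baptiste and Lund (Grand Cross) before Leclerc and Szabo (Knight Commander) before Andersen and Lindqvist (Commander).
Baptiste and Lund both have date of appointment to the Order 27 Aug 2004, so the next rule applies.
Among Baptiste and Lund, alphabetically by surname: Baptiste before Lund.
Leclerc and Szabo both have date of appointment to the Order 13 Mar 2012, so the next rule applies.
Among Leclerc and Szabo, alphabetically by surname: Leclerc before Szabo.
Andersen and Lindqvist both have date of appointment to the Order 25 Aug 2011, so the next rule applies.
Among Andersen and Lindqvist, alphabetically by surname: Andersen before Lindqvist.
Harlow and Vasquez are each Grand Cross, so the next rule applies.
Harlow and Vasquez both have date of appointment to the Order 6 Sep 1993, so the next rule applies.
Among Harlow and Vasquez, alphabetically by surname: Harlow before Vasquez.
Order: Baptiste, Lund, Leclerc, Szabo, Andersen, Lindqvist, Harlow, Vasquez.

Leclerc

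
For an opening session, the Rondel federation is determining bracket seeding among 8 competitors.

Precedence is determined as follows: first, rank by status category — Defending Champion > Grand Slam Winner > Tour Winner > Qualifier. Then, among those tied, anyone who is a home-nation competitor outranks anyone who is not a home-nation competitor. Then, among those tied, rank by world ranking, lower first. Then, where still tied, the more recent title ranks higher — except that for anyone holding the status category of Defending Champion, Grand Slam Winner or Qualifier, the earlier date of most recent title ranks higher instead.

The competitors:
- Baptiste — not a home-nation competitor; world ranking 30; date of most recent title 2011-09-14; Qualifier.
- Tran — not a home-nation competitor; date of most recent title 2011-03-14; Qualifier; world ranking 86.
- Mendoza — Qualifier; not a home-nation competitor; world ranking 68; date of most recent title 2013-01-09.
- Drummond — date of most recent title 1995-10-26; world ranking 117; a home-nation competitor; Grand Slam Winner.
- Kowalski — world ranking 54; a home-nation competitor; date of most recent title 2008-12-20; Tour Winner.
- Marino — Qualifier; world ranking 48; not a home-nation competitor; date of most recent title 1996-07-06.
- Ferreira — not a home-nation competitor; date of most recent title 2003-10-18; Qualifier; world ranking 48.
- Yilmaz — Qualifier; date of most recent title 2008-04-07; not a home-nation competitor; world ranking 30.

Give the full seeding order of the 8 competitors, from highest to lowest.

Drummond, Kowalski, Yilmaz, Baptiste, Marino, Ferreira, Mendoza, Tran

By status category: Drummond (Grand Slam Winner); then Kowalski (Tour Winner); then Yilmaz, Baptiste, Marino, Ferreira, Mendoza and Tran (Qualifier).
Yilmaz, Baptiste, Marino, Ferreira, Mendoza and Tran are each not a home-nation competitor, so the next rule applies.
Among Yilmaz, Baptiste, Marino, Ferreira, Mendoza and Tran, by world ranking (lower first): Yilmaz and Baptiste (30) before Marino and Ferreira (48) before Mendoza (68) before Tran (86).
Among Yilmaz and Baptiste, by date of most recent title (earlier first) (reversed rule for this group): Yilmaz (2008-04-07) before Baptiste (2011-09-14).
Among Marino and Ferreira, by date of most recent title (earlier first) (reversed rule for this group): Marino (1996-07-06) before Ferreira (2003-10-18).
Full order: Drummond, Kowalski, Yilmaz, Baptiste, Marino, Ferreira, Mendoza, Tran.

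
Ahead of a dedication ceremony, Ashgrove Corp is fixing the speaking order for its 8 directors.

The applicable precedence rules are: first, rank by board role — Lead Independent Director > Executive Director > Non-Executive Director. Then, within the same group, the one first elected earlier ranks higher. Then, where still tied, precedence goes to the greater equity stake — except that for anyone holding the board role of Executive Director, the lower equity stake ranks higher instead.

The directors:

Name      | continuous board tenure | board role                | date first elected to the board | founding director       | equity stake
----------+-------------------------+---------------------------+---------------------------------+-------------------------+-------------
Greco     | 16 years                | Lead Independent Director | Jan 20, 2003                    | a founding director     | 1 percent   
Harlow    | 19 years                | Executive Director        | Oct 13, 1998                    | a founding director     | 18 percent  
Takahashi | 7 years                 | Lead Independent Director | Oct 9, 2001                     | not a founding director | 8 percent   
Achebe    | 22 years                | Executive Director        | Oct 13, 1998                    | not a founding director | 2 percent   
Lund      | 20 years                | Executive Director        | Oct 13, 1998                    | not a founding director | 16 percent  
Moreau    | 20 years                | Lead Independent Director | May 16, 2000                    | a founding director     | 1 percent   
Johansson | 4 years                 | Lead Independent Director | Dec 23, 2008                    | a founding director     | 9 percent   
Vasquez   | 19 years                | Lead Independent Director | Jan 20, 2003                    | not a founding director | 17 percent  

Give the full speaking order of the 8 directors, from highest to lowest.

Moreau, Takahashi, Vasquez, Greco, Johansson, Achebe, Lund, Harlow

By board role: Moreau, Takahashi, Vasquez, Greco and Johansson (Lead Independent Director); then Achebe, Lund and Harlow (Executive Director).
Among Moreau, Takahashi, Vasquez, Greco and Johansson, by date first elected to the board (earlier first): Moreau (May 16, 2000) before Takahashi (Oct 9, 2001) before Vasquez and Greco (Jan 20, 2003) before Johansson (Dec 23, 2008).
Among Vasquez and Greco, by equity stake (higher first): Vasquez (17 percent) before Greco (1 percent).
Achebe, Lund and Harlow all have date first elected to the board Oct 13, 1998, so the next rule applies.
Among Achebe, Lund and Harlow, by equity stake (lower first) (reversed rule for this group): Achebe (2 percent) before Lund (16 percent) before Harlow (18 percent).
Full order: Moreau, Takahashi, Vasquez, Greco, Johansson, Achebe, Lund, Harlow.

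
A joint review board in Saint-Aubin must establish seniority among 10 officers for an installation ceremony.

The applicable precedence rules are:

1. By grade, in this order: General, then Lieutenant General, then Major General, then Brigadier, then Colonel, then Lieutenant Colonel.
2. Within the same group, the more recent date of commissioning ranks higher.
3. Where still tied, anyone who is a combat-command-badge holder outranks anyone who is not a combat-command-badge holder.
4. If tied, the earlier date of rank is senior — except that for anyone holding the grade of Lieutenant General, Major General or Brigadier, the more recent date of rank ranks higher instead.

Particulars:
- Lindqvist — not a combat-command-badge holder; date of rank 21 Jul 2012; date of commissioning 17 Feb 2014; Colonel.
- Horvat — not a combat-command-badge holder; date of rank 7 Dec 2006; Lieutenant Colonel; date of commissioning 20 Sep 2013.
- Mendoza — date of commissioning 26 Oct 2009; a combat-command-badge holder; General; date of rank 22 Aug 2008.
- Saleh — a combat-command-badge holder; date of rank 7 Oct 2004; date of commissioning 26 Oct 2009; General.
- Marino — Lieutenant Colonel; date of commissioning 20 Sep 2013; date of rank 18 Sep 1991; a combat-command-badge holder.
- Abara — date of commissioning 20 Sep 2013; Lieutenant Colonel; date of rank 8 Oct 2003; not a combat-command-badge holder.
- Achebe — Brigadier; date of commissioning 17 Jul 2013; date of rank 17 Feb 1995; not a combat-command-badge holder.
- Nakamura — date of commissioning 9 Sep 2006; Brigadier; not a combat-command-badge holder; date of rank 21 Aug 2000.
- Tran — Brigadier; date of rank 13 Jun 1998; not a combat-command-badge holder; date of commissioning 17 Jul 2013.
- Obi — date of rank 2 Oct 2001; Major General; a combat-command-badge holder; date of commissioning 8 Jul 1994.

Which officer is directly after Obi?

By grade: Saleh and Mendoza (General); then Obi (Major General); then Tran, Achebe and Nakamura (Brigadier); then Lindqvist (Colonel); then Marino, Abara and Horvat (Lieutenant Colonel).
Saleh and Mendoza both have date of commissioning 26 Oct 2009, so the next rule applies.
Saleh and Mendoza are each a combat-command-badge holder, so the next rule applies.
Among Saleh and Mendoza, by date of rank (earlier first): Saleh (7 Oct 2004) before Mendoza (22 Aug 2008).
Among Tran, Achebe and Nakamura, by date of commissioning (later first): Tran and Achebe (17 Jul 2013) before Nakamura (9 Sep 2006).
Tran and Achebe are each not a combat-command-badge holder, so the next rule applies.
Among Tran and Achebe, by date of rank (later first) (reversed rule for this group): Tran (13 Jun 1998) before Achebe (17 Feb 1995).
Marino, Abara and Horvat all have date of commissioning 20 Sep 2013, so the next rule applies.
Among Marino, Abara and Horvat, a combat-command-badge holder before not a combat-command-badge holder: Marino (a combat-command-badge holder) before Abara and Horvat (not a combat-command-badge holder).
Among Abara and Horvat, by date of rank (earlier first): Abara (8 Oct 2003) before Horvat (7 Dec 2006).
Order: Saleh, Mendoza, Obi, Tran, Achebe, Nakamura, Lindqvist, Marino, Abara, Horvat.

Tran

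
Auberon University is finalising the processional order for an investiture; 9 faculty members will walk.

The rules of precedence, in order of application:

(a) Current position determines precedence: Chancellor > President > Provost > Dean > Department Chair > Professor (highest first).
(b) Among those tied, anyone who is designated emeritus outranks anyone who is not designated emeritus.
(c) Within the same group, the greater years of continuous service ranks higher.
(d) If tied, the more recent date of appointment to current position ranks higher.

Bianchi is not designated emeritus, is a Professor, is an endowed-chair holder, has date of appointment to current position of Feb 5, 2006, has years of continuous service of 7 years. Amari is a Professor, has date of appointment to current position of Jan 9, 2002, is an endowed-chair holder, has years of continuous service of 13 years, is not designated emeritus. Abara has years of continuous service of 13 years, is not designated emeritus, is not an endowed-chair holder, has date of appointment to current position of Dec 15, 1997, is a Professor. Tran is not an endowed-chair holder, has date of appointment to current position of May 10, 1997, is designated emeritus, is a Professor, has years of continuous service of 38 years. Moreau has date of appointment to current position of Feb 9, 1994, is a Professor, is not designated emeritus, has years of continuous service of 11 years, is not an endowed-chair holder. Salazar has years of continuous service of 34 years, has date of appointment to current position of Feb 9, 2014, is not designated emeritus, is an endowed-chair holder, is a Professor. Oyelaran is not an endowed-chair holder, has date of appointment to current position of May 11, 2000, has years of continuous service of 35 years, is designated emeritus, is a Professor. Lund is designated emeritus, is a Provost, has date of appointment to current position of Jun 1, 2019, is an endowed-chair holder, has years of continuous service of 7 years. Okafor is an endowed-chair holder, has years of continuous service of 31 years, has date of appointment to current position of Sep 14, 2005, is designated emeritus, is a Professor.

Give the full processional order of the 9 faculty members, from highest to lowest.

Lund, Tran, Oyelaran, Okafor, Salazar, Amari, Abara, Moreau, Bianchi

By current position: Lund (Provost); then Tran, Oyelaran, Okafor, Salazar, Amari, Abara, Moreau and Bianchi (Professor).
Among Tran, Oyelaran, Okafor, Salazar, Amari, Abara, Moreau and Bianchi, designated emeritus before not designated emeritus: Tran, Oyelaran and Okafor (designated emeritus) before Salazar, Amari, Abara, Moreau and Bianchi (not designated emeritus).
Among Tran, Oyelaran and Okafor, by years of continuous service (higher first): Tran (38 years) before Oyelaran (35 years) before Okafor (31 years).
Among Salazar, Amari, Abara, Moreau and Bianchi, by years of continuous service (higher first): Salazar (34 years) before Amari and Abara (13 years) before Moreau (11 years) before Bianchi (7 years).
Among Amari and Abara, by date of appointment to current position (later first): Amari (Jan 9, 2002) before Abara (Dec 15, 1997).
Full order: Lund, Tran, Oyelaran, Okafor, Salazar, Amari, Abara, Moreau, Bianchi.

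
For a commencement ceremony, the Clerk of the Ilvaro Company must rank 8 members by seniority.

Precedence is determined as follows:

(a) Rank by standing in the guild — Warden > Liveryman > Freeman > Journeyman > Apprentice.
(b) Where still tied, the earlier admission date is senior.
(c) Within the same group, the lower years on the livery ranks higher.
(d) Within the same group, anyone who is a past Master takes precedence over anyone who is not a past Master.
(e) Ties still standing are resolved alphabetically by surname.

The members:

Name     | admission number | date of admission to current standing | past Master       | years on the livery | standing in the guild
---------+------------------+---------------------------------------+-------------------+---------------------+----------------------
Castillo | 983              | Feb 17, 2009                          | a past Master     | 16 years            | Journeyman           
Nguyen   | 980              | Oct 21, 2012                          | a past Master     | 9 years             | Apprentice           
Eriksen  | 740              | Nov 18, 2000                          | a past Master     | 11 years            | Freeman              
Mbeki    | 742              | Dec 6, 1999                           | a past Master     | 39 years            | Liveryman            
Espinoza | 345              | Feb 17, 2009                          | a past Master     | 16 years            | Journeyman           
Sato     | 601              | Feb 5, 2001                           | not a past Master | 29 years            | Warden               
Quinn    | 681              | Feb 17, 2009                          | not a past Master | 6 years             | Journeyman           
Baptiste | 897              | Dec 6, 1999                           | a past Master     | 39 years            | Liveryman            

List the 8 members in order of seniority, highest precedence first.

Sato, Baptiste, Mbeki, Eriksen, Quinn, Castillo, Espinoza, Nguyen

By standing in the guild: Sato (Warden); then Baptiste and Mbeki (Liveryman); then Eriksen (Freeman); then Quinn, Castillo and Espinoza (Journeyman); then Nguyen (Apprentice).
Baptiste and Mbeki both have date of admission to current standing Dec 6, 1999, so the next rule applies.
Baptiste and Mbeki both have years on the livery 39 years, so the next rule applies.
Baptiste and Mbeki are each a past Master, so the next rule applies.
Among Baptiste and Mbeki, alphabetically by surname: Baptiste before Mbeki.
Quinn, Castillo and Espinoza all have date of admission to current standing Feb 17, 2009, so the next rule applies.
Among Quinn, Castillo and Espinoza, by years on the livery (lower first): Quinn (6 years) before Castillo and Espinoza (16 years).
Castillo and Espinoza are each a past Master, so the next rule applies.
Among Castillo and Espinoza, alphabetically by surname: Castillo before Espinoza.
Full order: Sato, Baptiste, Mbeki, Eriksen, Quinn, Castillo, Espinoza, Nguyen.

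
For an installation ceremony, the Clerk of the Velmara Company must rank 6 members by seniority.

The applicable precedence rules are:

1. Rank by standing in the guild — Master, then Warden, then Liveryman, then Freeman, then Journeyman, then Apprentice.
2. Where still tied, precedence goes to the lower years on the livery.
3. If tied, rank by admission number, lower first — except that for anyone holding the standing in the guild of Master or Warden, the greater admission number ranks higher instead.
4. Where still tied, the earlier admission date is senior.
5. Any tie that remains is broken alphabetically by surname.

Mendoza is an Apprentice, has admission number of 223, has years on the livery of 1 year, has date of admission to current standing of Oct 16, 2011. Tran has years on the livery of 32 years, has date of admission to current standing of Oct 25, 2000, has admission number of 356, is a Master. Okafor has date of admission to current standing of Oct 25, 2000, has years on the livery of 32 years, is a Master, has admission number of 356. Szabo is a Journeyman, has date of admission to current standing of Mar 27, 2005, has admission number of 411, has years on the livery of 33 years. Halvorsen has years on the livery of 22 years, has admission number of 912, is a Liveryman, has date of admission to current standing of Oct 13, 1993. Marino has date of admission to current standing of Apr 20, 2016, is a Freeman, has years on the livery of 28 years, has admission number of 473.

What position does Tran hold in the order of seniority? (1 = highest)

2

By standing in the guild: Okafor and Tran (Master); then Halvorsen (Liveryman); then Marino (Freeman); then Szabo (Journeyman); then Mendoza (Apprentice).
Okafor and Tran both have years on the livery 32 years, so the next rule applies.
Okafor and Tran both have admission number 356, so the next rule applies.
Okafor and Tran both have date of admission to current standing Oct 25, 2000, so the next rule applies.
Among Okafor and Tran, alphabetically by surname: Okafor before Tran.
Order: Okafor, Tran, Halvorsen, Marino, Szabo, Mendoza. So position 2.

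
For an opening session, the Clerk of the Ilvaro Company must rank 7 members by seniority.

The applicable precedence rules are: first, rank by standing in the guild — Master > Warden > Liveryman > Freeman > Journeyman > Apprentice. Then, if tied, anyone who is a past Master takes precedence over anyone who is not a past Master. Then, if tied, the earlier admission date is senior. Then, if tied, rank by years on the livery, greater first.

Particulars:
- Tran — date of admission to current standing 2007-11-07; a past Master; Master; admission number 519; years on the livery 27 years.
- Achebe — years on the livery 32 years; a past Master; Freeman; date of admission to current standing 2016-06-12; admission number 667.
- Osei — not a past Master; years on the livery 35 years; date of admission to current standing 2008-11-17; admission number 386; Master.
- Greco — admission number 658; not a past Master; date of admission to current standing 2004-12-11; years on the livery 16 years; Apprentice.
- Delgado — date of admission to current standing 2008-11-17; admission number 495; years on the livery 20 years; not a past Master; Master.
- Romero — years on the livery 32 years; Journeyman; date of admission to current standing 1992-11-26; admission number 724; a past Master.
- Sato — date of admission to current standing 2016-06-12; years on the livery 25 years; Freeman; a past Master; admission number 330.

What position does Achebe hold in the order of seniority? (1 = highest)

4

By standing in the guild: Tran, Osei and Delgado (Master); then Achebe and Sato (Freeman); then Romero (Journeyman); then Greco (Apprentice).
Among Tran, Osei and Delgado, a past Master before not a past Master: Tran (a past Master) before Osei and Delgado (not a past Master).
Osei and Delgado both have date of admission to current standing 2008-11-17, so the next rule applies.
Among Osei and Delgado, by years on the livery (higher first): Osei (35 years) before Delgado (20 years).
Achebe and Sato are each a past Master, so the next rule applies.
Achebe and Sato both have date of admission to current standing 2016-06-12, so the next rule applies.
Among Achebe and Sato, by years on the livery (higher first): Achebe (32 years) before Sato (25 years).
Order: Tran, Osei, Delgado, Achebe, Sato, Romero, Greco. So position 4.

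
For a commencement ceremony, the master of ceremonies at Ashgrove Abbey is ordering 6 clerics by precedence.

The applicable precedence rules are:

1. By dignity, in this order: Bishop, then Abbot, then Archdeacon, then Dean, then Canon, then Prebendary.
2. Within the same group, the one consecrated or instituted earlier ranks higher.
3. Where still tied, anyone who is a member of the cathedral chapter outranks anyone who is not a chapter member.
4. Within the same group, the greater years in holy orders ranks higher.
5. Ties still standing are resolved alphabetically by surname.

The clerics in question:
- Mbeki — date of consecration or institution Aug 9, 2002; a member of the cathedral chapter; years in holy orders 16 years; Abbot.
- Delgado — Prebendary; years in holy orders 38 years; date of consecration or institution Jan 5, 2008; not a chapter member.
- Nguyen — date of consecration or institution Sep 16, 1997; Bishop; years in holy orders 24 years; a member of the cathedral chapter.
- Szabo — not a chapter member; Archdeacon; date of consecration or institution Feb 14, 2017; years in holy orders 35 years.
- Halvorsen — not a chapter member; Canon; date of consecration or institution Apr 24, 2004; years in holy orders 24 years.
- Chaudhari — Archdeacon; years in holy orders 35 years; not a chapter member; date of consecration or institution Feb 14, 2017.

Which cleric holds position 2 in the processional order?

By dignity: Nguyen (Bishop); then Mbeki (Abbot); then Chaudhari and Szabo (Archdeacon); then Halvorsen (Canon); then Delgado (Prebendary).
Chaudhari and Szabo both have date of consecration or institution Feb 14, 2017, so the next rule applies.
Chaudhari and Szabo are each not a chapter member, so the next rule applies.
Chaudhari and Szabo both have years in holy orders 35 years, so the next rule applies.
Among Chaudhari and Szabo, alphabetically by surname: Chaudhari before Szabo.
Order: Nguyen, Mbeki, Chaudhari, Szabo, Halvorsen, Delgado.

Mbeki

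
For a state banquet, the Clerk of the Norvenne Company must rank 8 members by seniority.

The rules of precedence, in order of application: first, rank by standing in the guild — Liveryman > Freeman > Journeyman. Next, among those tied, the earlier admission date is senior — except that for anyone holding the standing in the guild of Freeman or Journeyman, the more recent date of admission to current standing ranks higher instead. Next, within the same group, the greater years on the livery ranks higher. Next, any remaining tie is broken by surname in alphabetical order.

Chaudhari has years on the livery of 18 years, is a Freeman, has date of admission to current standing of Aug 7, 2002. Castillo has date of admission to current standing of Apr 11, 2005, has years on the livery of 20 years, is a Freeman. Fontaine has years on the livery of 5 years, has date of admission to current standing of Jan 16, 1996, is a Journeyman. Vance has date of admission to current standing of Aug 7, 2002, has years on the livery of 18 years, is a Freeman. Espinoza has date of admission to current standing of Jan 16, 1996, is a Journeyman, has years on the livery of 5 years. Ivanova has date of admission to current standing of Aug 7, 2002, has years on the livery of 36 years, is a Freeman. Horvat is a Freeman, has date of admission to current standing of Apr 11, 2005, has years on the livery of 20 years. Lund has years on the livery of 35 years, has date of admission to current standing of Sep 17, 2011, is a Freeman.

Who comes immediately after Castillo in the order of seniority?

By standing in the guild: Lund, Castillo, Horvat, Ivanova, Chaudhari and Vance (Freeman); then Espinoza and Fontaine (Journeyman).
Among Lund, Castillo, Horvat, Ivanova, Chaudhari and Vance, by date of admission to current standing (later first) (reversed rule for this group): Lund (Sep 17, 2011) before Castillo and Horvat (Apr 11, 2005) before Ivanova, Chaudhari and Vance (Aug 7, 2002).
Castillo and Horvat both have years on the livery 20 years, so the next rule applies.
Among Castillo and Horvat, alphabetically by surname: Castillo before Horvat.
Among Ivanova, Chaudhari and Vance, by years on the livery (higher first): Ivanova (36 years) before Chaudhari and Vance (18 years).
Among Chaudhari and Vance, alphabetically by surname: Chaudhari before Vance.
Espinoza and Fontaine both have date of admission to current standing Jan 16, 1996, so the next rule applies.
Espinoza and Fontaine both have years on the livery 5 years, so the next rule applies.
Among Espinoza and Fontaine, alphabetically by surname: Espinoza before Fontaine.
Order: Lund, Castillo, Horvat, Ivanova, Chaudhari, Vance, Espinoza, Fontaine.

Horvat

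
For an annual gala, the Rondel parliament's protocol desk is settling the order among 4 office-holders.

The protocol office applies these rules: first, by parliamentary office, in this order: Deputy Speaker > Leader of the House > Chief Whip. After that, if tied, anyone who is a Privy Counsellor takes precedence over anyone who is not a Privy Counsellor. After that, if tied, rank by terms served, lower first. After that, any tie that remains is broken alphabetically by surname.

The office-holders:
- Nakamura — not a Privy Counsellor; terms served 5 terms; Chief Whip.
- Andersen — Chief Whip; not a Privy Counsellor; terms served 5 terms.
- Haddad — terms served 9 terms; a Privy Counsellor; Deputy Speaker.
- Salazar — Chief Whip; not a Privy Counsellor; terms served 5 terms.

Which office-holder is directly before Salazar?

By parliamentary office: Haddad (Deputy Speaker); then Andersen, Nakamura and Salazar (Chief Whip).
Andersen, Nakamura and Salazar are each not a Privy Counsellor, so the next rule applies.
Andersen, Nakamura and Salazar all have terms served 5 terms, so the next rule applies.
Among Andersen, Nakamura and Salazar, alphabetically by surname: Andersen before Nakamura before Salazar.
Order: Haddad, Andersen, Nakamura, Salazar.

Nakamura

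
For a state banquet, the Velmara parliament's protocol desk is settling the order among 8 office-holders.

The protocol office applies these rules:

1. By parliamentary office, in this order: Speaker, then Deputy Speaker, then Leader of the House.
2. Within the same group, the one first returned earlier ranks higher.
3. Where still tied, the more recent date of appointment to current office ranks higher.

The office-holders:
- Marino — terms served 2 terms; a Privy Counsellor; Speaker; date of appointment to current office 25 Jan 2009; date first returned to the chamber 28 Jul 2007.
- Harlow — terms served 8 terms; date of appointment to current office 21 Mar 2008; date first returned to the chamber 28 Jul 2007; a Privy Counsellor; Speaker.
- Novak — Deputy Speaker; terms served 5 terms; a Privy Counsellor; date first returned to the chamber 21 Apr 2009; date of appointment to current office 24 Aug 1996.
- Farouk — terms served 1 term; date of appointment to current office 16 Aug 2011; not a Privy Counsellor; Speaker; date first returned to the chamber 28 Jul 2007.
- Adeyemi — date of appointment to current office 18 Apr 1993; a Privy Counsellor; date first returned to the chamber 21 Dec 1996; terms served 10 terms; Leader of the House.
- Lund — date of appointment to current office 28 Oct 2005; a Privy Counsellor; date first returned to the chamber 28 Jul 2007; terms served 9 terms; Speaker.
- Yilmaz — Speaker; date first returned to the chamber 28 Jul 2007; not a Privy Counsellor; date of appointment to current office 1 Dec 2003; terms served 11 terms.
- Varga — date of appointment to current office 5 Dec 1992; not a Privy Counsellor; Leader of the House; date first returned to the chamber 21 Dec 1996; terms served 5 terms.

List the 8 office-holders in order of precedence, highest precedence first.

By parliamentary office: Farouk, Marino, Harlow, Lund and Yilmaz (Speaker); then Novak (Deputy Speaker); then Adeyemi and Varga (Leader of the House).
Farouk, Marino, Harlow, Lund and Yilmaz all have date first returned to the chamber 28 Jul 2007, so the next rule applies.
Among Farouk, Marino, Harlow, Lund and Yilmaz, by date of appointment to current office (later first): Farouk (16 Aug 2011) before Marino (25 Jan 2009) before Harlow (21 Mar 2008) before Lund (28 Oct 2005) before Yilmaz (1 Dec 2003).
Adeyemi and Varga both have date first returned to the chamber 21 Dec 1996, so the next rule applies.
Among Adeyemi and Varga, by date of appointment to current office (later first): Adeyemi (18 Apr 1993) before Varga (5 Dec 1992).
Full order: Farouk, Marino, Harlow, Lund, Yilmaz, Novak, Adeyemi, Varga.

Farouk, Marino, Harlow, Lund, Yilmaz, Novak, Adeyemi, Varga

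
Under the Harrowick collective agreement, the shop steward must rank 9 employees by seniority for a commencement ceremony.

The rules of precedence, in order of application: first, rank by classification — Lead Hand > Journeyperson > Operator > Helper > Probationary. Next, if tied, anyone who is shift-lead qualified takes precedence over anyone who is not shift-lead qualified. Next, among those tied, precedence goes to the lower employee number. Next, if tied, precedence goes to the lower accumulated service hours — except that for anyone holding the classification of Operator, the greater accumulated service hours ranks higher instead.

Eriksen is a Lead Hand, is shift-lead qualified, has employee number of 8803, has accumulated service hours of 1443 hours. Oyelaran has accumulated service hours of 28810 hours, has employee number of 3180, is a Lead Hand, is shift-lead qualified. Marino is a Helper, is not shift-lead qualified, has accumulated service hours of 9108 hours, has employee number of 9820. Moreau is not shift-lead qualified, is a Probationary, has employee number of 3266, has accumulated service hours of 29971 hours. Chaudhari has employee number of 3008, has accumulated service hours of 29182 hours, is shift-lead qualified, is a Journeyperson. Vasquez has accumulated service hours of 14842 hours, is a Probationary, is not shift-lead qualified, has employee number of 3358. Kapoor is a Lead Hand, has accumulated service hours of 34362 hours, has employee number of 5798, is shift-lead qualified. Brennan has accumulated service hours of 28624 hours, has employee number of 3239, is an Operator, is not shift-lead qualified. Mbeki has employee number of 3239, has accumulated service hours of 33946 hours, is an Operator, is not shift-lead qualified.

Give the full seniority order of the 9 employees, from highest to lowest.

By classification: Oyelaran, Kapoor and Eriksen (Lead Hand); then Chaudhari (Journeyperson); then Mbeki and Brennan (Operator); then Marino (Helper); then Moreau and Vasquez (Probationary).
Oyelaran, Kapoor and Eriksen are each shift-lead qualified, so the next rule applies.
Among Oyelaran, Kapoor and Eriksen, by employee number (lower first): Oyelaran (3180) before Kapoor (5798) before Eriksen (8803).
Mbeki and Brennan are each not shift-lead qualified, so the next rule applies.
Mbeki and Brennan both have employee number 3239, so the next rule applies.
Among Mbeki and Brennan, by accumulated service hours (higher first) (reversed rule for this group): Mbeki (33946 hours) before Brennan (28624 hours).
Moreau and Vasquez are each not shift-lead qualified, so the next rule applies.
Among Moreau and Vasquez, by employee number (lower first): Moreau (3266) before Vasquez (3358).
Full order: Oyelaran, Kapoor, Eriksen, Chaudhari, Mbeki, Brennan, Marino, Moreau, Vasquez.

Oyelaran, Kapoor, Eriksen, Chaudhari, Mbeki, Brennan, Marino, Moreau, Vasquez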